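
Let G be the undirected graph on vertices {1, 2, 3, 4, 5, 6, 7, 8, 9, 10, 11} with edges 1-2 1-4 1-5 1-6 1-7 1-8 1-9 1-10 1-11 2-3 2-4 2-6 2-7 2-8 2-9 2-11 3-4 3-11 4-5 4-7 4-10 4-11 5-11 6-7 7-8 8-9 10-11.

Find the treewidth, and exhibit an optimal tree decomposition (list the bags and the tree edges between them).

The largest bag has 4 vertices, giving width 3; this decomposition certifies tw(G) ≤ 3. For the lower bound, the 4 vertices {1, 2, 8, 9} are pairwise adjacent, and any tree decomposition puts a clique entirely inside one bag — forcing width ≥ 3. Combining the bounds, tw(G) = 3.

Treewidth 3.
One such decomposition:
Bags: B1 = {1, 2, 4, 11}  B2 = {1, 4, 5, 11}  B3 = {1, 2, 4, 7}  B4 = {1, 4, 10, 11}  B5 = {1, 2, 6, 7}  B6 = {2, 3, 4, 11}  B7 = {1, 2, 7, 8}  B8 = {1, 2, 8, 9}
Tree: B1–B2, B1–B3, B2–B4, B3–B5, B1–B6, B5–B7, B7–B8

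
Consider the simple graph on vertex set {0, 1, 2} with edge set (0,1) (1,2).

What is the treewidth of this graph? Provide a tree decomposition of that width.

Treewidth 1.
Bags: B1 = {1, 2}  B2 = {0, 1}
Tree: B1–B2

Each bag holds 2 vertices, so the decomposition has width 1, which upper-bounds the treewidth. Any graph with an edge has treewidth ≥ 1, and G has the edge 2–1. Therefore the treewidth is 1.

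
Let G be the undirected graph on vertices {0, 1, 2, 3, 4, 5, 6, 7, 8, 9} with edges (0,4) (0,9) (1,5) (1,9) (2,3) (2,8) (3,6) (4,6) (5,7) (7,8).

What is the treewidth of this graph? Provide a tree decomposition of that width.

Treewidth 2.
One optimal decomposition is:
Bags: B1 = {2, 3, 8}  B2 = {3, 6, 8}  B3 = {4, 6, 8}  B4 = {0, 4, 8}  B5 = {0, 8, 9}  B6 = {1, 8, 9}  B7 = {1, 5, 8}  B8 = {5, 7, 8}
Tree: B1–B2, B2–B3, B3–B4, B4–B5, B5–B6, B6–B7, B7–B8

The largest bag has 3 vertices, giving width 2; this decomposition certifies tw(G) ≤ 2. For the lower bound, G contains the cycle 8–2–3–6–4–0–9–1–5–7–8, so G is not a forest; only forests have treewidth ≤ 1, hence tw(G) ≥ 2. The upper and lower bounds meet at 2, so that is the treewidth.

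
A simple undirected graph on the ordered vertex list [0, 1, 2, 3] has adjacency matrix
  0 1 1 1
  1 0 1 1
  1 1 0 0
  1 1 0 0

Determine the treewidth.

A width-2 tree decomposition is:
Bags: B1 = {0, 1, 2}  B2 = {0, 1, 3}
Tree: B1–B2
Every bag has size at most 3, so the width is 3 − 1 = 2 and tw(G) ≤ 2. On the other hand G contains the 3-clique {0, 1, 2}. A clique must lie in a single bag of any decomposition, so no decomposition can have width below 2. The upper and lower bounds meet at 2, so that is the treewidth.

2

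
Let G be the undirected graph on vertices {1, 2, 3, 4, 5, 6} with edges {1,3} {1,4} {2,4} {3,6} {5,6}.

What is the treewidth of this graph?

1

A width-1 tree decomposition is:
Bags: B1 = {5, 6}  B2 = {3, 6}  B3 = {1, 3}  B4 = {1, 4}  B5 = {2, 4}
Tree: B1–B2, B2–B3, B3–B4, B4–B5
The largest bag has 2 vertices, giving width 1; this decomposition certifies tw(G) ≤ 1. Any graph with an edge has treewidth ≥ 1, and G has the edge 5–6. Therefore the treewidth is 1.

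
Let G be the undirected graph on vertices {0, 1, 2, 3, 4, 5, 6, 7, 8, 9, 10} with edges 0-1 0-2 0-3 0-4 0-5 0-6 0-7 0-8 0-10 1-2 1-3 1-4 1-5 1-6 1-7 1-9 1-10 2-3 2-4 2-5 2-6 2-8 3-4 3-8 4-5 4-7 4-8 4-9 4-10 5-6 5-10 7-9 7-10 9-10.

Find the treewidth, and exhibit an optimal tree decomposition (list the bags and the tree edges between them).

Each bag holds 5 vertices, so the decomposition has width 4, which upper-bounds the treewidth. For the lower bound, the 5 vertices {0, 2, 3, 4, 8} are pairwise adjacent, and any tree decomposition puts a clique entirely inside one bag — forcing width ≥ 4. Therefore the treewidth is 4.

Treewidth 4.
Bags: B1 = {0, 1, 2, 4, 5}  B2 = {0, 1, 4, 5, 10}  B3 = {0, 1, 2, 3, 4}  B4 = {0, 1, 4, 7, 10}  B5 = {1, 4, 7, 9, 10}  B6 = {0, 1, 2, 5, 6}  B7 = {0, 2, 3, 4, 8}
Tree: B1–B2, B1–B3, B2–B4, B4–B5, B1–B6, B3–B7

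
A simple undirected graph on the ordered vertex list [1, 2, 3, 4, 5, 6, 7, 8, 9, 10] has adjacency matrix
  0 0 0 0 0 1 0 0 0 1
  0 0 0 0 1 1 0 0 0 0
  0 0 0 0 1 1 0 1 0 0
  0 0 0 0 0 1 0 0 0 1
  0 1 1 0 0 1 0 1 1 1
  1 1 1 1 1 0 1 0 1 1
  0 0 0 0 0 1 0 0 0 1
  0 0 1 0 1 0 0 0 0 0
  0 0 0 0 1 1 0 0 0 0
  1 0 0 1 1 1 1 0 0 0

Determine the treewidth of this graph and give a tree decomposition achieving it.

Each bag holds 3 vertices, so the decomposition has width 2, which upper-bounds the treewidth. For the lower bound, the 3 vertices {3, 5, 8} are pairwise adjacent, and any tree decomposition puts a clique entirely inside one bag — forcing width ≥ 2. Therefore the treewidth is 2.

Treewidth 2.
Bags: B1 = {5, 6, 10}  B2 = {4, 6, 10}  B3 = {6, 7, 10}  B4 = {3, 5, 6}  B5 = {3, 5, 8}  B6 = {2, 5, 6}  B7 = {5, 6, 9}  B8 = {1, 6, 10}
Tree: B1–B2, B2–B3, B1–B4, B4–B5, B1–B6, B1–B7, B1–B8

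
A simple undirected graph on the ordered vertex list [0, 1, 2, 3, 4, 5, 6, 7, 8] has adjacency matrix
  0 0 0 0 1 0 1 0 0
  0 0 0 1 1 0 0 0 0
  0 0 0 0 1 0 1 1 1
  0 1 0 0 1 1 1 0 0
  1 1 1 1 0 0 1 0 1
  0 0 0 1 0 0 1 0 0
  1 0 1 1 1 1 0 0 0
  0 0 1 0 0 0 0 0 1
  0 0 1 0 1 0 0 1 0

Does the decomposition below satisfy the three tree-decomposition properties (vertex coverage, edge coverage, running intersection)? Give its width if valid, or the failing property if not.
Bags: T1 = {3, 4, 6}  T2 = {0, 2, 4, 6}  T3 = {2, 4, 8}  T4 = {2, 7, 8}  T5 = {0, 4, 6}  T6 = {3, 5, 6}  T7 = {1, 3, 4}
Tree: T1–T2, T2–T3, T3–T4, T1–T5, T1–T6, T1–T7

No — bags containing vertex 0 are not connected in the tree.

A tree decomposition must satisfy three properties: every vertex lies in some bag; for every edge, both endpoints lie together in some bag; and for every vertex, the bags containing it form a connected subtree. Here bags containing vertex 0 are not connected in the tree, so the decomposition is invalid.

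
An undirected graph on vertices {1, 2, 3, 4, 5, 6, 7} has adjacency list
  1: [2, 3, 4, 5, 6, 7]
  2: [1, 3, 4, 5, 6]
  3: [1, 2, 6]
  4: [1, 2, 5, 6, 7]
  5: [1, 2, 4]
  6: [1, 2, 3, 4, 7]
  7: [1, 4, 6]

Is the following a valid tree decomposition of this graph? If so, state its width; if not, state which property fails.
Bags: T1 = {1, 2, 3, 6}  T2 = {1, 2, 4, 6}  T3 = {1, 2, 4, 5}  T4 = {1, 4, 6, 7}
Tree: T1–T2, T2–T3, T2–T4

Yes; width 3.

Vertex coverage: the bags together contain {1, 2, 3, 4, 5, 6, 7}, the full vertex set. Edge coverage: each edge of G has both endpoints in at least one bag. Running intersection: for every vertex, the bags containing it form a connected subtree. All three properties hold, so this is a valid tree decomposition of width max|bag| − 1 = 3, and hence tw(G) ≤ 3.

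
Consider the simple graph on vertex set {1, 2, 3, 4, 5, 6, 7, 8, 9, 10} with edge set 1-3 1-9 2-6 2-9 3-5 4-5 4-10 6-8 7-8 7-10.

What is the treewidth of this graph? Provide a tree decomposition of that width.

Every bag has size at most 3, so the width is 3 − 1 = 2 and tw(G) ≤ 2. Since 7–10–4–5–3–1–9–2–6–8–7 is a cycle in G, G is not acyclic. Forests are exactly the graphs of treewidth ≤ 1, so tw(G) ≥ 2. The upper and lower bounds meet at 2, so that is the treewidth.

Treewidth 2.
One such decomposition:
Bags: B1 = {4, 7, 10}  B2 = {4, 5, 7}  B3 = {3, 5, 7}  B4 = {1, 3, 7}  B5 = {1, 7, 9}  B6 = {2, 7, 9}  B7 = {2, 6, 7}  B8 = {6, 7, 8}
Tree: B1–B2, B2–B3, B3–B4, B4–B5, B5–B6, B6–B7, B7–B8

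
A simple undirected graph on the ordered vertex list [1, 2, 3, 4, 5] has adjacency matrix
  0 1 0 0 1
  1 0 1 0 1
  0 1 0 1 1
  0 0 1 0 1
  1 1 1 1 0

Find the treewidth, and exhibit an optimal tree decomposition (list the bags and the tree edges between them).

Each bag holds 3 vertices, so the decomposition has width 2, which upper-bounds the treewidth. On the other hand G contains the 3-clique {1, 2, 5}. A clique must lie in a single bag of any decomposition, so no decomposition can have width below 2. The upper and lower bounds meet at 2, so that is the treewidth.

Treewidth 2.
One optimal decomposition is:
Bags: B1 = {3, 4, 5}  B2 = {2, 3, 5}  B3 = {1, 2, 5}
Tree: B1–B2, B2–B3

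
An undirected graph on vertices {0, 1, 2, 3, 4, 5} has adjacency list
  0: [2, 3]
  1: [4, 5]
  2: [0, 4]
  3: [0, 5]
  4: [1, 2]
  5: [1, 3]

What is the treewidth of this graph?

2

A width-2 tree decomposition is:
Bags: B1 = {1, 2, 4}  B2 = {0, 1, 2}  B3 = {0, 1, 3}  B4 = {1, 3, 5}
Tree: B1–B2, B2–B3, B3–B4
The largest bag has 3 vertices, giving width 2; this decomposition certifies tw(G) ≤ 2. For the lower bound, G contains the cycle 1–4–2–0–3–5–1, so G is not a forest; only forests have treewidth ≤ 1, hence tw(G) ≥ 2. Combining the bounds, tw(G) = 2.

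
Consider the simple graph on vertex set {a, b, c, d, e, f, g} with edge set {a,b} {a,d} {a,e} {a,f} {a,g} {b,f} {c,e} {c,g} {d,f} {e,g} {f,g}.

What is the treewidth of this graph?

2

A width-2 tree decomposition is:
Bags: B1 = {a, f, g}  B2 = {a, d, f}  B3 = {a, b, f}  B4 = {a, e, g}  B5 = {c, e, g}
Tree: B1–B2, B2–B3, B1–B4, B4–B5
Every bag has size at most 3, so the width is 3 − 1 = 2 and tw(G) ≤ 2. For the lower bound, the 3 vertices {c, e, g} are pairwise adjacent, and any tree decomposition puts a clique entirely inside one bag — forcing width ≥ 2. Hence tw(G) = 2 exactly.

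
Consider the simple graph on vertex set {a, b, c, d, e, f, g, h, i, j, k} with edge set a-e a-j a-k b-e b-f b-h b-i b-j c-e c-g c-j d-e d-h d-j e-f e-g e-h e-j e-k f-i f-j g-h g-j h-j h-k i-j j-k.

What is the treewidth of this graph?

3

A width-3 tree decomposition is:
Bags: B1 = {b, e, h, j}  B2 = {b, e, f, j}  B3 = {e, h, j, k}  B4 = {e, g, h, j}  B5 = {d, e, h, j}  B6 = {c, e, g, j}  B7 = {a, e, j, k}  B8 = {b, f, i, j}
Tree: B1–B2, B1–B3, B3–B4, B3–B5, B4–B6, B3–B7, B2–B8
Every bag has size at most 4, so the width is 4 − 1 = 3 and tw(G) ≤ 3. For the lower bound, the 4 vertices {a, e, j, k} are pairwise adjacent, and any tree decomposition puts a clique entirely inside one bag — forcing width ≥ 3. Hence tw(G) = 3 exactly.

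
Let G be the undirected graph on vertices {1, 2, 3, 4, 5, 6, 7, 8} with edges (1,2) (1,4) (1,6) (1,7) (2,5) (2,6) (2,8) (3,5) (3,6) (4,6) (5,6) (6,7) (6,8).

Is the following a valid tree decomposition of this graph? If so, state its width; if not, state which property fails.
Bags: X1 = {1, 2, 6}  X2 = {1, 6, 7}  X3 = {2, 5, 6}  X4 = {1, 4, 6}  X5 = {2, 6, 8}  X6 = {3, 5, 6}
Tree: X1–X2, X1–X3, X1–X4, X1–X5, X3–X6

Checking the three conditions: (i) the bags cover all of {1, 2, 3, 4, 5, 6, 7, 8}; (ii) for each edge, some bag contains both endpoints; (iii) the bags containing any fixed vertex form a subtree. All hold, so the decomposition is valid with width 3 − 1 = 2.

Yes; width 2.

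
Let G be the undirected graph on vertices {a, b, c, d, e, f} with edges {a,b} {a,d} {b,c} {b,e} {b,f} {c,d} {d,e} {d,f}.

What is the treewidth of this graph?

2

A width-2 tree decomposition is:
Bags: B1 = {a, b, d}  B2 = {b, d, f}  B3 = {b, c, d}  B4 = {b, d, e}
Tree: B1–B2, B2–B3, B3–B4
The largest bag has 3 vertices, giving width 2; this decomposition certifies tw(G) ≤ 2. The edges a–b–f–d–a form a cycle, so G is not a tree and its treewidth is at least 2. Therefore the treewidth is 2.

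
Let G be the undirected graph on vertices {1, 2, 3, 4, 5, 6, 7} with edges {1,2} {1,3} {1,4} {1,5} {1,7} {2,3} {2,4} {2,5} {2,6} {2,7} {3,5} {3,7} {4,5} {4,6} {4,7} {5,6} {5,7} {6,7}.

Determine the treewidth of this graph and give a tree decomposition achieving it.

The largest bag has 5 vertices, giving width 4; this decomposition certifies tw(G) ≤ 4. Conversely, {1, 2, 3, 5, 7} is a clique of size 5, and the vertices of any clique must share a bag in every tree decomposition; so some bag has ≥ 5 vertices and tw(G) ≥ 4. Therefore the treewidth is 4.

Treewidth 4.
One optimal decomposition is:
Bags: B1 = {2, 4, 5, 6, 7}  B2 = {1, 2, 4, 5, 7}  B3 = {1, 2, 3, 5, 7}
Tree: B1–B2, B2–B3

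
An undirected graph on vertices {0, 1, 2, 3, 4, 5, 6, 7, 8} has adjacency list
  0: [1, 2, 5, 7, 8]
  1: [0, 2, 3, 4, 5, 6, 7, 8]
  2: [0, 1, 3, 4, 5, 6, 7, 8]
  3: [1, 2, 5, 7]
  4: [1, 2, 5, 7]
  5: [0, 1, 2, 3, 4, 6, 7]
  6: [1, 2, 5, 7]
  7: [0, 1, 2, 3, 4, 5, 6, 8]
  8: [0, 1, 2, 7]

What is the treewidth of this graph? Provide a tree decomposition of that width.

Treewidth 4.
One such decomposition:
Bags: B1 = {1, 2, 3, 5, 7}  B2 = {1, 2, 5, 6, 7}  B3 = {0, 1, 2, 5, 7}  B4 = {0, 1, 2, 7, 8}  B5 = {1, 2, 4, 5, 7}
Tree: B1–B2, B2–B3, B3–B4, B1–B5

The largest bag has 5 vertices, giving width 4; this decomposition certifies tw(G) ≤ 4. On the other hand G contains the 5-clique {0, 1, 2, 7, 8}. A clique must lie in a single bag of any decomposition, so no decomposition can have width below 4. The upper and lower bounds meet at 4, so that is the treewidth.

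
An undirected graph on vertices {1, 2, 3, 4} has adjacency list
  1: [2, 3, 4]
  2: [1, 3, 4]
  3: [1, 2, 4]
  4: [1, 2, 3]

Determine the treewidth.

3

A width-3 tree decomposition is:
Bags: B1 = {1, 2, 3, 4}
Tree: (single bag)
A single bag containing all 4 vertices is trivially a valid decomposition of width 3. For the lower bound, the 4 vertices {1, 2, 3, 4} are pairwise adjacent, and any tree decomposition puts a clique entirely inside one bag — forcing width ≥ 3. The upper and lower bounds meet at 3, so that is the treewidth.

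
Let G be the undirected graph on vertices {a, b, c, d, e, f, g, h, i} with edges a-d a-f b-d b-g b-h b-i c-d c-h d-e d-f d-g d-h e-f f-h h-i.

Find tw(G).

A width-2 tree decomposition is:
Bags: B1 = {b, d, h}  B2 = {b, h, i}  B3 = {c, d, h}  B4 = {d, f, h}  B5 = {b, d, g}  B6 = {d, e, f}  B7 = {a, d, f}
Tree: B1–B2, B1–B3, B1–B4, B1–B5, B4–B6, B4–B7
Every bag has size at most 3, so the width is 3 − 1 = 2 and tw(G) ≤ 2. On the other hand G contains the 3-clique {b, d, g}. A clique must lie in a single bag of any decomposition, so no decomposition can have width below 2. Hence tw(G) = 2 exactly.

2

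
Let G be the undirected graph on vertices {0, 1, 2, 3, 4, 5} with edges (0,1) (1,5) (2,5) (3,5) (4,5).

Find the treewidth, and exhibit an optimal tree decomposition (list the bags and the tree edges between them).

Treewidth 1.
One optimal decomposition is:
Bags: B1 = {1, 5}  B2 = {2, 5}  B3 = {0, 1}  B4 = {3, 5}  B5 = {4, 5}
Tree: B1–B2, B1–B3, B1–B4, B4–B5

Every bag has size at most 2, so the width is 2 − 1 = 1 and tw(G) ≤ 1. Any graph with an edge has treewidth ≥ 1, and G has the edge 5–1. The upper and lower bounds meet at 1, so that is the treewidth.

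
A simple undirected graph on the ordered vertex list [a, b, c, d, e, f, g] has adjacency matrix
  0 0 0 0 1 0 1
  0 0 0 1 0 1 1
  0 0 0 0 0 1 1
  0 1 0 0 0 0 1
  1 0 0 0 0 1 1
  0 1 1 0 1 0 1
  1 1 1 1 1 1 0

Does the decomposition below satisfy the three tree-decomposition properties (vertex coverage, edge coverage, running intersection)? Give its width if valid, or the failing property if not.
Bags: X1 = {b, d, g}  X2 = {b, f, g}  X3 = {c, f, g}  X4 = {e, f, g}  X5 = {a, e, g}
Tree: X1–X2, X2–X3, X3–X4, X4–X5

Checking the three conditions: (i) the bags cover all of {a, b, c, d, e, f, g}; (ii) for each edge, some bag contains both endpoints; (iii) the bags containing any fixed vertex form a subtree. All hold, so the decomposition is valid with width 3 − 1 = 2.

Yes; width 2.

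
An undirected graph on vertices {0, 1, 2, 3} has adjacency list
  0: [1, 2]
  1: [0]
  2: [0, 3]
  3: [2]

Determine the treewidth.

1

A width-1 tree decomposition is:
Bags: B1 = {2, 3}  B2 = {0, 2}  B3 = {0, 1}
Tree: B1–B2, B2–B3
Each bag holds 2 vertices, so the decomposition has width 1, which upper-bounds the treewidth. G has an edge, so its treewidth is at least 1. Hence tw(G) = 1 exactly.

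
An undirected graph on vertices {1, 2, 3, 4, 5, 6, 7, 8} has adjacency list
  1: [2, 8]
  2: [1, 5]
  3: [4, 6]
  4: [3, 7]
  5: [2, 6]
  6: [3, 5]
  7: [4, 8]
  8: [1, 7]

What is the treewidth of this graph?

A width-2 tree decomposition is:
Bags: B1 = {3, 5, 6}  B2 = {2, 3, 5}  B3 = {1, 2, 3}  B4 = {1, 3, 8}  B5 = {3, 7, 8}  B6 = {3, 4, 7}
Tree: B1–B2, B2–B3, B3–B4, B4–B5, B5–B6
Each bag holds 3 vertices, so the decomposition has width 2, which upper-bounds the treewidth. For the lower bound, G contains the cycle 3–6–5–2–1–8–7–4–3, so G is not a forest; only forests have treewidth ≤ 1, hence tw(G) ≥ 2. The upper and lower bounds meet at 2, so that is the treewidth.

2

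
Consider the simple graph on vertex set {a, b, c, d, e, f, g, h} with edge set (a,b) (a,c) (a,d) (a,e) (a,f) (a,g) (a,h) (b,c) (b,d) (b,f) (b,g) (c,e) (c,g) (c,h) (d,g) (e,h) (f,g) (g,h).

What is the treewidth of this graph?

A width-3 tree decomposition is:
Bags: B1 = {a, c, g, h}  B2 = {a, b, c, g}  B3 = {a, b, f, g}  B4 = {a, c, e, h}  B5 = {a, b, d, g}
Tree: B1–B2, B2–B3, B1–B4, B2–B5
Every bag has size at most 4, so the width is 4 − 1 = 3 and tw(G) ≤ 3. On the other hand G contains the 4-clique {a, c, g, h}. A clique must lie in a single bag of any decomposition, so no decomposition can have width below 3. Hence tw(G) = 3 exactly.

3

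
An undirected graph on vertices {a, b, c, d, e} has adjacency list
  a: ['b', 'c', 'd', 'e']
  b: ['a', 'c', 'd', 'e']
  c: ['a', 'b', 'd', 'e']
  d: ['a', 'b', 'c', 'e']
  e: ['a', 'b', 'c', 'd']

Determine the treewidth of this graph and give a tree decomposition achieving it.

Treewidth 4.
One optimal decomposition is:
Bags: B1 = {a, b, c, d, e}
Tree: (single bag)

With just one bag of size 5, the width is 5 − 1 = 4, so tw(G) ≤ 4. Conversely, {a, b, c, d, e} is a clique of size 5, and the vertices of any clique must share a bag in every tree decomposition; so some bag has ≥ 5 vertices and tw(G) ≥ 4. Combining the bounds, tw(G) = 4.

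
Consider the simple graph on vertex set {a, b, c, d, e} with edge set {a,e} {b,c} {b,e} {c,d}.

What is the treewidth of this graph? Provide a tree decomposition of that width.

Treewidth 1.
One optimal decomposition is:
Bags: B1 = {a, e}  B2 = {b, e}  B3 = {b, c}  B4 = {c, d}
Tree: B1–B2, B2–B3, B3–B4

Every bag has size at most 2, so the width is 2 − 1 = 1 and tw(G) ≤ 1. Any graph with an edge has treewidth ≥ 1, and G has the edge a–e. The upper and lower bounds meet at 1, so that is the treewidth.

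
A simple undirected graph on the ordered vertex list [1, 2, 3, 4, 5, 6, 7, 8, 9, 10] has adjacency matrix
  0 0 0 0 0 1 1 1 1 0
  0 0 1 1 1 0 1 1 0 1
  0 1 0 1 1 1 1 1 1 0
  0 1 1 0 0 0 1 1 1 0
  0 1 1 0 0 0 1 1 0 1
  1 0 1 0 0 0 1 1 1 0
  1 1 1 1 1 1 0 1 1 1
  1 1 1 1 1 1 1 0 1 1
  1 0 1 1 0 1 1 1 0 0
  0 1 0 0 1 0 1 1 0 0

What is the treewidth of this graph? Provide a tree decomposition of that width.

Treewidth 4.
One optimal decomposition is:
Bags: B1 = {2, 3, 4, 7, 8}  B2 = {3, 4, 7, 8, 9}  B3 = {2, 3, 5, 7, 8}  B4 = {3, 6, 7, 8, 9}  B5 = {2, 5, 7, 8, 10}  B6 = {1, 6, 7, 8, 9}
Tree: B1–B2, B1–B3, B2–B4, B3–B5, B4–B6

Each bag holds 5 vertices, so the decomposition has width 4, which upper-bounds the treewidth. Conversely, {1, 6, 7, 8, 9} is a clique of size 5, and the vertices of any clique must share a bag in every tree decomposition; so some bag has ≥ 5 vertices and tw(G) ≥ 4. Hence tw(G) = 4 exactly.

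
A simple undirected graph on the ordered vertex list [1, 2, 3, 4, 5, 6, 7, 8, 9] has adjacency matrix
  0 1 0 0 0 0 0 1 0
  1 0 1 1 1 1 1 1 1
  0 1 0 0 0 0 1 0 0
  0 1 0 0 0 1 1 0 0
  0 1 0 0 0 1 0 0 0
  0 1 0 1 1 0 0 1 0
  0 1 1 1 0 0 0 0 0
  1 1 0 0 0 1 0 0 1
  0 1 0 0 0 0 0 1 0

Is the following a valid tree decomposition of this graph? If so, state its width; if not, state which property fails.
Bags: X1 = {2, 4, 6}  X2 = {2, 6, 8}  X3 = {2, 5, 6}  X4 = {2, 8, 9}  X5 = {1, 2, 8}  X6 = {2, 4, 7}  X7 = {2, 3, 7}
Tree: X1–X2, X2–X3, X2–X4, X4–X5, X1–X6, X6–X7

Yes; width 2.

Vertex coverage: the bags together contain {1, 2, 3, 4, 5, 6, 7, 8, 9}, the full vertex set. Edge coverage: each edge of G has both endpoints in at least one bag. Running intersection: for every vertex, the bags containing it form a connected subtree. All three properties hold, so this is a valid tree decomposition of width max|bag| − 1 = 2, and hence tw(G) ≤ 2.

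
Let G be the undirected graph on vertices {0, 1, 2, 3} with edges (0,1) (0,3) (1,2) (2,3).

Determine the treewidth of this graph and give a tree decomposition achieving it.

The largest bag has 3 vertices, giving width 2; this decomposition certifies tw(G) ≤ 2. Since 3–2–1–0–3 is a cycle in G, G is not acyclic. Forests are exactly the graphs of treewidth ≤ 1, so tw(G) ≥ 2. Combining the bounds, tw(G) = 2.

Treewidth 2.
Bags: B1 = {1, 2, 3}  B2 = {0, 1, 3}
Tree: B1–B2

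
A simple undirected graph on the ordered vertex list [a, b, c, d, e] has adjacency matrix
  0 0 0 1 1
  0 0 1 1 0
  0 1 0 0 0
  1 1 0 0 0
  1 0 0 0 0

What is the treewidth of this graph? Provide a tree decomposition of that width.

Treewidth 1.
One such decomposition:
Bags: B1 = {a, e}  B2 = {a, d}  B3 = {b, d}  B4 = {b, c}
Tree: B1–B2, B2–B3, B3–B4

Every bag has size at most 2, so the width is 2 − 1 = 1 and tw(G) ≤ 1. Any graph with an edge has treewidth ≥ 1, and G has the edge e–a. Therefore the treewidth is 1.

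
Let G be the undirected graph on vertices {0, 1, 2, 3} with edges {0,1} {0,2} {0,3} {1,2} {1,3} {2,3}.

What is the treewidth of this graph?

A width-3 tree decomposition is:
Bags: B1 = {0, 1, 2, 3}
Tree: (single bag)
A single bag containing all 4 vertices is trivially a valid decomposition of width 3. Conversely, {0, 1, 2, 3} is a clique of size 4, and the vertices of any clique must share a bag in every tree decomposition; so some bag has ≥ 4 vertices and tw(G) ≥ 3. Hence tw(G) = 3 exactly.

3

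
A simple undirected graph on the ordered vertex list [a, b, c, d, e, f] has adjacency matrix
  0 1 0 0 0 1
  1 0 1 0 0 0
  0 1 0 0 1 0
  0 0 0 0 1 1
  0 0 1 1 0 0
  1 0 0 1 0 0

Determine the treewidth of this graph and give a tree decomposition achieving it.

Treewidth 2.
One such decomposition:
Bags: B1 = {c, d, e}  B2 = {b, c, d}  B3 = {a, b, d}  B4 = {a, d, f}
Tree: B1–B2, B2–B3, B3–B4

Every bag has size at most 3, so the width is 3 − 1 = 2 and tw(G) ≤ 2. Since d–e–c–b–a–f–d is a cycle in G, G is not acyclic. Forests are exactly the graphs of treewidth ≤ 1, so tw(G) ≥ 2. Hence tw(G) = 2 exactly.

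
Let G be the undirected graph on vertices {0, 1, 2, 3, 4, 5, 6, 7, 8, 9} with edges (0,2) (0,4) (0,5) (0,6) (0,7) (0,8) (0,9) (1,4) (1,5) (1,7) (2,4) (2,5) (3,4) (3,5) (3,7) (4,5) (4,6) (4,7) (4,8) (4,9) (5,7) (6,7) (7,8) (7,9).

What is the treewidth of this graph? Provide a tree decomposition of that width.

Each bag holds 4 vertices, so the decomposition has width 3, which upper-bounds the treewidth. Conversely, {0, 2, 4, 5} is a clique of size 4, and the vertices of any clique must share a bag in every tree decomposition; so some bag has ≥ 4 vertices and tw(G) ≥ 3. Therefore the treewidth is 3.

Treewidth 3.
One such decomposition:
Bags: B1 = {1, 4, 5, 7}  B2 = {3, 4, 5, 7}  B3 = {0, 4, 5, 7}  B4 = {0, 4, 7, 8}  B5 = {0, 4, 6, 7}  B6 = {0, 2, 4, 5}  B7 = {0, 4, 7, 9}
Tree: B1–B2, B1–B3, B3–B4, B4–B5, B3–B6, B3–B7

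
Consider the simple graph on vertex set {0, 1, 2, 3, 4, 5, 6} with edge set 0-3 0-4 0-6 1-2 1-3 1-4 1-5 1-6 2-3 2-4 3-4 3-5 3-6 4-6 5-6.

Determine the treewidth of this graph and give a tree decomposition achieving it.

Treewidth 3.
Bags: B1 = {0, 3, 4, 6}  B2 = {1, 3, 4, 6}  B3 = {1, 2, 3, 4}  B4 = {1, 3, 5, 6}
Tree: B1–B2, B2–B3, B2–B4

The largest bag has 4 vertices, giving width 3; this decomposition certifies tw(G) ≤ 3. For the lower bound, the 4 vertices {0, 3, 4, 6} are pairwise adjacent, and any tree decomposition puts a clique entirely inside one bag — forcing width ≥ 3. The upper and lower bounds meet at 3, so that is the treewidth.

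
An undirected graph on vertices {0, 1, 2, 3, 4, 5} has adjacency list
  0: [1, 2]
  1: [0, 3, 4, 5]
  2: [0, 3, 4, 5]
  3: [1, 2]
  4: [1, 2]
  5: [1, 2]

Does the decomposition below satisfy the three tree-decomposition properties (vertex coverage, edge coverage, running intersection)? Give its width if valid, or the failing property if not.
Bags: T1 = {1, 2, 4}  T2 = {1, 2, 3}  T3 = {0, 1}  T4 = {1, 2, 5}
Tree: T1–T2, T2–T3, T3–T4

No — edge (2,0) lies in no bag.

A tree decomposition must satisfy three properties: every vertex lies in some bag; for every edge, both endpoints lie together in some bag; and for every vertex, the bags containing it form a connected subtree. Here edge (2,0) lies in no bag, so the decomposition is invalid.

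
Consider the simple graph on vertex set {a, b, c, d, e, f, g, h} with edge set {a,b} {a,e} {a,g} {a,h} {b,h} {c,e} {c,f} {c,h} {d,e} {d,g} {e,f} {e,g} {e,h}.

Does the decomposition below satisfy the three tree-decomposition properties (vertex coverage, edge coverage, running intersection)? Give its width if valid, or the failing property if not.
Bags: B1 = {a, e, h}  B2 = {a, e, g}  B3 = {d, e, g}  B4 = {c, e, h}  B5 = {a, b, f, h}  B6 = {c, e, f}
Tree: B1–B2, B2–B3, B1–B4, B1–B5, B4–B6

A tree decomposition must satisfy three properties: every vertex lies in some bag; for every edge, both endpoints lie together in some bag; and for every vertex, the bags containing it form a connected subtree. Here bags containing vertex f are not connected in the tree, so the decomposition is invalid.

No — bags containing vertex f are not connected in the tree.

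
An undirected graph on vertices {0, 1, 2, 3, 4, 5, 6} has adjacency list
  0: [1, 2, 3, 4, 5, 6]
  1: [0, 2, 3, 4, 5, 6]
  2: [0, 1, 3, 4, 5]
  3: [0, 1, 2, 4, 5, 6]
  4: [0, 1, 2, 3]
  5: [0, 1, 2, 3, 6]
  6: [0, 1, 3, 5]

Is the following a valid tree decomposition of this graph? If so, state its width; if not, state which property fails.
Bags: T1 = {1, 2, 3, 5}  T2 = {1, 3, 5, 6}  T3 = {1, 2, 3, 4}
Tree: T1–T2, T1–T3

No — vertex 0 appears in no bag.

A tree decomposition must satisfy three properties: every vertex lies in some bag; for every edge, both endpoints lie together in some bag; and for every vertex, the bags containing it form a connected subtree. Here vertex 0 appears in no bag, so the decomposition is invalid.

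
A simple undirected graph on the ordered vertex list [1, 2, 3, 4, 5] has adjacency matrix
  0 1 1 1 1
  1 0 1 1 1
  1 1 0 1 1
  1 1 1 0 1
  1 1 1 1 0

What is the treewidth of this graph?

A width-4 tree decomposition is:
Bags: B1 = {1, 2, 3, 4, 5}
Tree: (single bag)
With just one bag of size 5, the width is 5 − 1 = 4, so tw(G) ≤ 4. For the lower bound, the 5 vertices {1, 2, 3, 4, 5} are pairwise adjacent, and any tree decomposition puts a clique entirely inside one bag — forcing width ≥ 4. Hence tw(G) = 4 exactly.

4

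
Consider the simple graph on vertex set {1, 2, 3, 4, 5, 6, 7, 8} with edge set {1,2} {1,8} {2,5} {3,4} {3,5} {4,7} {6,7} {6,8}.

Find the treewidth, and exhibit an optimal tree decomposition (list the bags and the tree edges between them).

Treewidth 2.
Bags: B1 = {2, 3, 5}  B2 = {1, 2, 3}  B3 = {1, 3, 8}  B4 = {3, 6, 8}  B5 = {3, 6, 7}  B6 = {3, 4, 7}
Tree: B1–B2, B2–B3, B3–B4, B4–B5, B5–B6

Each bag holds 3 vertices, so the decomposition has width 2, which upper-bounds the treewidth. The edges 3–5–2–1–8–6–7–4–3 form a cycle, so G is not a tree and its treewidth is at least 2. Therefore the treewidth is 2.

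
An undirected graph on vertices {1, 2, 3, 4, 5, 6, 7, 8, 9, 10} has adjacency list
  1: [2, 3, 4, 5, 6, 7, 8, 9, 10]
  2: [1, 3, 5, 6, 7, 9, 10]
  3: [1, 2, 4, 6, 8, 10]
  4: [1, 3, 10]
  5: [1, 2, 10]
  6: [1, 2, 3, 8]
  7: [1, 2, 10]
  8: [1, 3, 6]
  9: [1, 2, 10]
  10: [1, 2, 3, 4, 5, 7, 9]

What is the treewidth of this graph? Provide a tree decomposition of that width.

Treewidth 3.
Bags: B1 = {1, 2, 9, 10}  B2 = {1, 2, 3, 10}  B3 = {1, 2, 7, 10}  B4 = {1, 2, 3, 6}  B5 = {1, 3, 6, 8}  B6 = {1, 2, 5, 10}  B7 = {1, 3, 4, 10}
Tree: B1–B2, B1–B3, B2–B4, B4–B5, B1–B6, B2–B7

Each bag holds 4 vertices, so the decomposition has width 3, which upper-bounds the treewidth. Conversely, {1, 3, 6, 8} is a clique of size 4, and the vertices of any clique must share a bag in every tree decomposition; so some bag has ≥ 4 vertices and tw(G) ≥ 3. Combining the bounds, tw(G) = 3.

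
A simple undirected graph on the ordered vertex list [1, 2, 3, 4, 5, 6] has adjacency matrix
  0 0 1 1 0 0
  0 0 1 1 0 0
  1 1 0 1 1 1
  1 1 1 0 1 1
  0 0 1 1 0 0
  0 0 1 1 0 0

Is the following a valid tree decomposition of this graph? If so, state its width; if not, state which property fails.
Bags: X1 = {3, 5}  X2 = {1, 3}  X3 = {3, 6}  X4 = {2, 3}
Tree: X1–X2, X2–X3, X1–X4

No — vertex 4 appears in no bag.

A tree decomposition must satisfy three properties: every vertex lies in some bag; for every edge, both endpoints lie together in some bag; and for every vertex, the bags containing it form a connected subtree. Here vertex 4 appears in no bag, so the decomposition is invalid.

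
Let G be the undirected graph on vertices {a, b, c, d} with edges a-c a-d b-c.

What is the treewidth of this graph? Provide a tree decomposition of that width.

Treewidth 1.
One such decomposition:
Bags: B1 = {a, c}  B2 = {b, c}  B3 = {a, d}
Tree: B1–B2, B1–B3

Each bag holds 2 vertices, so the decomposition has width 1, which upper-bounds the treewidth. Any graph with an edge has treewidth ≥ 1, and G has the edge c–a. Hence tw(G) = 1 exactly.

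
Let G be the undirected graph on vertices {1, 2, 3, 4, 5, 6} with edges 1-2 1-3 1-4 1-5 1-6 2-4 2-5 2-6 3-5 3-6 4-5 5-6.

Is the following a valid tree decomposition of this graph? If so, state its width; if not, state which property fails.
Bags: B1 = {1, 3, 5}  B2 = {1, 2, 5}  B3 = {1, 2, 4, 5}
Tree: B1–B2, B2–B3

No — vertex 6 appears in no bag.

A tree decomposition must satisfy three properties: every vertex lies in some bag; for every edge, both endpoints lie together in some bag; and for every vertex, the bags containing it form a connected subtree. Here vertex 6 appears in no bag, so the decomposition is invalid.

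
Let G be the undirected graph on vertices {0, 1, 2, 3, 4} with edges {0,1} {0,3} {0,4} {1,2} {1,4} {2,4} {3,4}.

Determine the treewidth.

A width-2 tree decomposition is:
Bags: B1 = {0, 1, 4}  B2 = {1, 2, 4}  B3 = {0, 3, 4}
Tree: B1–B2, B1–B3
Each bag holds 3 vertices, so the decomposition has width 2, which upper-bounds the treewidth. On the other hand G contains the 3-clique {0, 1, 4}. A clique must lie in a single bag of any decomposition, so no decomposition can have width below 2. Hence tw(G) = 2 exactly.

2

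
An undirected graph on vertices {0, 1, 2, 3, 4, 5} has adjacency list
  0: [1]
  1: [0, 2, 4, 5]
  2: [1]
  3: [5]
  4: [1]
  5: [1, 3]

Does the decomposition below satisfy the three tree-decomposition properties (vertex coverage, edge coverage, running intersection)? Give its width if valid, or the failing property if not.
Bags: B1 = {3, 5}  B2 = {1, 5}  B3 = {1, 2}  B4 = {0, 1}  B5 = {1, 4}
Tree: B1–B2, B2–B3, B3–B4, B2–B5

Yes; width 1.

Vertex coverage: the bags together contain {0, 1, 2, 3, 4, 5}, the full vertex set. Edge coverage: each edge of G has both endpoints in at least one bag. Running intersection: for every vertex, the bags containing it form a connected subtree. All three properties hold, so this is a valid tree decomposition of width max|bag| − 1 = 1, and hence tw(G) ≤ 1.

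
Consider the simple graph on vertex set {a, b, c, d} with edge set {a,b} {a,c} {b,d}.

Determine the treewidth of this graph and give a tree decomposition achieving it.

Treewidth 1.
One such decomposition:
Bags: B1 = {a, c}  B2 = {a, b}  B3 = {b, d}
Tree: B1–B2, B2–B3

Every bag has size at most 2, so the width is 2 − 1 = 1 and tw(G) ≤ 1. G has an edge, so its treewidth is at least 1. Hence tw(G) = 1 exactly.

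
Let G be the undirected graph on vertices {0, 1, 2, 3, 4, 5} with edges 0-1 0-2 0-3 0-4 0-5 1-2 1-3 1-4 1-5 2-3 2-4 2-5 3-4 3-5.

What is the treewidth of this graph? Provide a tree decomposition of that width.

Every bag has size at most 5, so the width is 5 − 1 = 4 and tw(G) ≤ 4. For the lower bound, the 5 vertices {0, 1, 2, 3, 4} are pairwise adjacent, and any tree decomposition puts a clique entirely inside one bag — forcing width ≥ 4. Combining the bounds, tw(G) = 4.

Treewidth 4.
One such decomposition:
Bags: B1 = {0, 1, 2, 3, 4}  B2 = {0, 1, 2, 3, 5}
Tree: B1–B2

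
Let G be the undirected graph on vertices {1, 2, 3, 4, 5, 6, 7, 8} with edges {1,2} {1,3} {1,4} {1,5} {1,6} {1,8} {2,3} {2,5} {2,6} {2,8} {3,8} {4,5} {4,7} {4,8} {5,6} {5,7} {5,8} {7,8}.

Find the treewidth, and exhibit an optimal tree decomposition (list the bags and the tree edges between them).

Treewidth 3.
One optimal decomposition is:
Bags: B1 = {1, 4, 5, 8}  B2 = {1, 2, 5, 8}  B3 = {4, 5, 7, 8}  B4 = {1, 2, 3, 8}  B5 = {1, 2, 5, 6}
Tree: B1–B2, B1–B3, B2–B4, B2–B5

Every bag has size at most 4, so the width is 4 − 1 = 3 and tw(G) ≤ 3. For the lower bound, the 4 vertices {1, 2, 3, 8} are pairwise adjacent, and any tree decomposition puts a clique entirely inside one bag — forcing width ≥ 3. Hence tw(G) = 3 exactly.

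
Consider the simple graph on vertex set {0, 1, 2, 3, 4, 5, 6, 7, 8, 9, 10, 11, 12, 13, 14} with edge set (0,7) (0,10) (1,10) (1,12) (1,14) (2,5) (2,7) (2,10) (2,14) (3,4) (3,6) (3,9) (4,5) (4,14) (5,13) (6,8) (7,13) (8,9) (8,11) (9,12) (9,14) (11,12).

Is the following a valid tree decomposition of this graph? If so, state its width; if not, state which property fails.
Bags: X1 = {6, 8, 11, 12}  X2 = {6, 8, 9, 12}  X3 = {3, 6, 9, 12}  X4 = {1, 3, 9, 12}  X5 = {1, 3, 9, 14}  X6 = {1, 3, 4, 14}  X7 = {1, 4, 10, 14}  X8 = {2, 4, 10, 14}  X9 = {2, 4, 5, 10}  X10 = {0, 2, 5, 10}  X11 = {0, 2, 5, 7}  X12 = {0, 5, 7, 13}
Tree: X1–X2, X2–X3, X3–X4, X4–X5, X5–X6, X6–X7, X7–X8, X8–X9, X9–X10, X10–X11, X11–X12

Vertex coverage: the bags together contain {0, 1, 2, 3, 4, 5, 6, 7, 8, 9, 10, 11, 12, 13, 14}, the full vertex set. Edge coverage: each edge of G has both endpoints in at least one bag. Running intersection: for every vertex, the bags containing it form a connected subtree. All three properties hold, so this is a valid tree decomposition of width max|bag| − 1 = 3, and hence tw(G) ≤ 3.

Yes; width 3.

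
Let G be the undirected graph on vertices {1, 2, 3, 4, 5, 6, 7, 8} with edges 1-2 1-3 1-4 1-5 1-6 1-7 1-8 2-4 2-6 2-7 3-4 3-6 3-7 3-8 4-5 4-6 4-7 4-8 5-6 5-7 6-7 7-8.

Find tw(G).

4

A width-4 tree decomposition is:
Bags: B1 = {1, 2, 4, 6, 7}  B2 = {1, 3, 4, 6, 7}  B3 = {1, 4, 5, 6, 7}  B4 = {1, 3, 4, 7, 8}
Tree: B1–B2, B2–B3, B2–B4
Each bag holds 5 vertices, so the decomposition has width 4, which upper-bounds the treewidth. On the other hand G contains the 5-clique {1, 3, 4, 7, 8}. A clique must lie in a single bag of any decomposition, so no decomposition can have width below 4. Combining the bounds, tw(G) = 4.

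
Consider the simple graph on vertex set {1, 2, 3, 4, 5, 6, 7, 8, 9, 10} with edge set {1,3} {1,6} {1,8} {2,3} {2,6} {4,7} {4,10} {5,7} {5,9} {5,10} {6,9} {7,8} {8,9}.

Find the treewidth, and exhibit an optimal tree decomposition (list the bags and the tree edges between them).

The largest bag has 3 vertices, giving width 2; this decomposition certifies tw(G) ≤ 2. The edges 4–10–5–7–4 form a cycle, so G is not a tree and its treewidth is at least 2. The upper and lower bounds meet at 2, so that is the treewidth.

Treewidth 2.
One such decomposition:
Bags: B1 = {4, 7, 10}  B2 = {5, 7, 10}  B3 = {5, 7, 8}  B4 = {5, 8, 9}  B5 = {1, 8, 9}  B6 = {1, 6, 9}  B7 = {1, 3, 6}  B8 = {2, 3, 6}
Tree: B1–B2, B2–B3, B3–B4, B4–B5, B5–B6, B6–B7, B7–B8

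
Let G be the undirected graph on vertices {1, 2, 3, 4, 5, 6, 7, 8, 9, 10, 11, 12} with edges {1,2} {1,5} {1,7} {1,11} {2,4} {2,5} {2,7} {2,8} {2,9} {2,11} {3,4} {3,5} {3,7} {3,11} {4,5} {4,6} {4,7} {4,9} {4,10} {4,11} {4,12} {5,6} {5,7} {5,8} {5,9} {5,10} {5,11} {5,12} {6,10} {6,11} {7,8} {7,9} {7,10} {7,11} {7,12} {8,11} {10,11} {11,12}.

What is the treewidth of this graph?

4

A width-4 tree decomposition is:
Bags: B1 = {2, 4, 5, 7, 11}  B2 = {4, 5, 7, 11, 12}  B3 = {4, 5, 7, 10, 11}  B4 = {1, 2, 5, 7, 11}  B5 = {2, 4, 5, 7, 9}  B6 = {2, 5, 7, 8, 11}  B7 = {3, 4, 5, 7, 11}  B8 = {4, 5, 6, 10, 11}
Tree: B1–B2, B1–B3, B1–B4, B1–B5, B1–B6, B1–B7, B3–B8
Each bag holds 5 vertices, so the decomposition has width 4, which upper-bounds the treewidth. Conversely, {4, 5, 6, 10, 11} is a clique of size 5, and the vertices of any clique must share a bag in every tree decomposition; so some bag has ≥ 5 vertices and tw(G) ≥ 4. Therefore the treewidth is 4.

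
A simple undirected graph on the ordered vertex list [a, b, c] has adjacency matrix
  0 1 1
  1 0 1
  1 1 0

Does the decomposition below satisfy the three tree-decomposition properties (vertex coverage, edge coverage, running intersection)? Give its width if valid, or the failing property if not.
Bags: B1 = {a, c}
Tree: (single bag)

A tree decomposition must satisfy three properties: every vertex lies in some bag; for every edge, both endpoints lie together in some bag; and for every vertex, the bags containing it form a connected subtree. Here vertex b appears in no bag, so the decomposition is invalid.

No — vertex b appears in no bag.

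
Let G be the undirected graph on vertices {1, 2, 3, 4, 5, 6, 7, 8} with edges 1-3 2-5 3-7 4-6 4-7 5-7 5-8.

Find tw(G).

A width-1 tree decomposition is:
Bags: B1 = {3, 7}  B2 = {5, 7}  B3 = {4, 7}  B4 = {4, 6}  B5 = {2, 5}  B6 = {1, 3}  B7 = {5, 8}
Tree: B1–B2, B1–B3, B3–B4, B2–B5, B1–B6, B5–B7
The largest bag has 2 vertices, giving width 1; this decomposition certifies tw(G) ≤ 1. G has an edge, so its treewidth is at least 1. Hence tw(G) = 1 exactly.

1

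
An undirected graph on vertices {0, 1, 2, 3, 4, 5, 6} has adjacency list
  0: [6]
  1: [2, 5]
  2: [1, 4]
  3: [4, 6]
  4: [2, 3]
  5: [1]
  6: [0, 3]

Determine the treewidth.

A width-1 tree decomposition is:
Bags: B1 = {0, 6}  B2 = {3, 6}  B3 = {3, 4}  B4 = {2, 4}  B5 = {1, 2}  B6 = {1, 5}
Tree: B1–B2, B2–B3, B3–B4, B4–B5, B5–B6
Each bag holds 2 vertices, so the decomposition has width 1, which upper-bounds the treewidth. Since G has at least one edge (e.g. 0–6), it is not an edgeless graph, so tw(G) ≥ 1. The upper and lower bounds meet at 1, so that is the treewidth.

1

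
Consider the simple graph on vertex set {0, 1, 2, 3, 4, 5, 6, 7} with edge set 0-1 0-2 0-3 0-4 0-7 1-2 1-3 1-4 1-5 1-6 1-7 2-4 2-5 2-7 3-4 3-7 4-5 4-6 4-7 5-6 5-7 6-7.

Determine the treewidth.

A width-4 tree decomposition is:
Bags: B1 = {0, 1, 2, 4, 7}  B2 = {0, 1, 3, 4, 7}  B3 = {1, 2, 4, 5, 7}  B4 = {1, 4, 5, 6, 7}
Tree: B1–B2, B1–B3, B3–B4
The largest bag has 5 vertices, giving width 4; this decomposition certifies tw(G) ≤ 4. For the lower bound, the 5 vertices {0, 1, 2, 4, 7} are pairwise adjacent, and any tree decomposition puts a clique entirely inside one bag — forcing width ≥ 4. Combining the bounds, tw(G) = 4.

4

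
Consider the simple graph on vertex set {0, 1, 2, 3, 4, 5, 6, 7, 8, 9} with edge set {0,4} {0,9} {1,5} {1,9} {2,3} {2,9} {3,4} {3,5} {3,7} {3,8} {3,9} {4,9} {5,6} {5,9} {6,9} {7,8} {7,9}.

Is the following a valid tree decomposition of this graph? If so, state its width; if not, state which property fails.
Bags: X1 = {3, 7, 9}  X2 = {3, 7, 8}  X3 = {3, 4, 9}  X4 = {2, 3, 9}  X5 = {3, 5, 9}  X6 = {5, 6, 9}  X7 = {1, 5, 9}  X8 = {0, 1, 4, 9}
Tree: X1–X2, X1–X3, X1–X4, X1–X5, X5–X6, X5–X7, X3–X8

No — bags containing vertex 1 are not connected in the tree.

A tree decomposition must satisfy three properties: every vertex lies in some bag; for every edge, both endpoints lie together in some bag; and for every vertex, the bags containing it form a connected subtree. Here bags containing vertex 1 are not connected in the tree, so the decomposition is invalid.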